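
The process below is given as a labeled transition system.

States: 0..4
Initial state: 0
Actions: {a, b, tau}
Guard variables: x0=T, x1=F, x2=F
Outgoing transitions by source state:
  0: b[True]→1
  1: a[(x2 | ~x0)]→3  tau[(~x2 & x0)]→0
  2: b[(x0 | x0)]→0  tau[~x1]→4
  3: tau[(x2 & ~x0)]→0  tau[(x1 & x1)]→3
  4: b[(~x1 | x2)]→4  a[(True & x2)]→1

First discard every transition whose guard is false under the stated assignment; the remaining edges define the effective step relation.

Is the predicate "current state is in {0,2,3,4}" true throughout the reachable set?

Inv-set: {0,2,3,4}
Reach set: {0,1}
  0: ✓
  1: outside
reach 1 via b — violates

Answer: INVARIANT VIOLATED at state 1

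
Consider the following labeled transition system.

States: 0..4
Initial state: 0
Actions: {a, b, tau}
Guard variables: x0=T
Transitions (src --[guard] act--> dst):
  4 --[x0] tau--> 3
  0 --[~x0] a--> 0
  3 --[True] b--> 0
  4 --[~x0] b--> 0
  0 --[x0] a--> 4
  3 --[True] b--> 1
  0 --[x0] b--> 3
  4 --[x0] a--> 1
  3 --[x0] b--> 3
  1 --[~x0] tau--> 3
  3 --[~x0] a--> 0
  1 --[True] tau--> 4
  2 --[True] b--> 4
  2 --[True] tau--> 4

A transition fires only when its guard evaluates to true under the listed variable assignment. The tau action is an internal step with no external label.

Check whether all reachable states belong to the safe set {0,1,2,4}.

Allowed set {0,1,2,4}
Reach set: {0,1,3,4}
  0: ✓
  1: ✓
  3: ✗ unsafe
  4: ✓
witness against invariant: b → 3

Answer: INVARIANT VIOLATED at state 3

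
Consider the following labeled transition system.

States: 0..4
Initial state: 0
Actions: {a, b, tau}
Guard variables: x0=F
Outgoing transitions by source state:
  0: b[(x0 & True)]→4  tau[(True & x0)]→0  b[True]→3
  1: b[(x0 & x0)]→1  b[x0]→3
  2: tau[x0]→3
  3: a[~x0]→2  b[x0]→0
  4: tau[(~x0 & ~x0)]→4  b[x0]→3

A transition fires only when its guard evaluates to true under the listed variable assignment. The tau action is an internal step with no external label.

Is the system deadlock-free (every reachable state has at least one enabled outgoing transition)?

Answer: DEADLOCK at state 2

Working:
R = {0,2,3}
  0: b→3  [deg 1]
  2: ∅  [no exit]
  3: a→2  [deg 1]
witness 2: b·a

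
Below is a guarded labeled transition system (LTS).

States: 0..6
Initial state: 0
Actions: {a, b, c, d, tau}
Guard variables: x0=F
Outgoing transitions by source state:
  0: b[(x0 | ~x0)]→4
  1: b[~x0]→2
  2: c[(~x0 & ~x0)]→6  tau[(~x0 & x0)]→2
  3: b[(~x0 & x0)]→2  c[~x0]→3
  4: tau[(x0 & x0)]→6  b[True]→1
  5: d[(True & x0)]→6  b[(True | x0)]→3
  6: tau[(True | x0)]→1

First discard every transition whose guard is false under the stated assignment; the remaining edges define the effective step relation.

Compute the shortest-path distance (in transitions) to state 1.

Answer: 2

Analysis:
BFS to 1:
  depth 0: {0}
  depth 1: {4}
  depth 2: {1}
1 enters at depth 2; path b·b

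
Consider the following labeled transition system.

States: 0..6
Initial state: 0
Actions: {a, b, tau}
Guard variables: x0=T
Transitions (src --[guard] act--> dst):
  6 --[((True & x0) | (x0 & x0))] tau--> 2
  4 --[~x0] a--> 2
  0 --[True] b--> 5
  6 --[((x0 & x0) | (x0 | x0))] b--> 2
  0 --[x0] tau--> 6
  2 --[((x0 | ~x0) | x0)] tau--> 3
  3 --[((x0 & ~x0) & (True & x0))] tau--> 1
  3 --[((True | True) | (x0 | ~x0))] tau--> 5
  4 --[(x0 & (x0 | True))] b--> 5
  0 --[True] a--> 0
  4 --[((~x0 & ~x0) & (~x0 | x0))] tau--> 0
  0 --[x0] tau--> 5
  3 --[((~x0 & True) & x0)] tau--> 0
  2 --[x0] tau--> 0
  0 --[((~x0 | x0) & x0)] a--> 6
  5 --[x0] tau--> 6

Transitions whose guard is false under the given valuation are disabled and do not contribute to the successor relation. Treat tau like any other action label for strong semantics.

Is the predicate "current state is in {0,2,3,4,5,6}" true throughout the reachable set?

Allowed set {0,2,3,4,5,6}
R = {0,2,3,5,6}
  0: ✓
  2: ✓
  3: ✓
  5: ✓
  6: ✓

Answer: INVARIANT HOLDS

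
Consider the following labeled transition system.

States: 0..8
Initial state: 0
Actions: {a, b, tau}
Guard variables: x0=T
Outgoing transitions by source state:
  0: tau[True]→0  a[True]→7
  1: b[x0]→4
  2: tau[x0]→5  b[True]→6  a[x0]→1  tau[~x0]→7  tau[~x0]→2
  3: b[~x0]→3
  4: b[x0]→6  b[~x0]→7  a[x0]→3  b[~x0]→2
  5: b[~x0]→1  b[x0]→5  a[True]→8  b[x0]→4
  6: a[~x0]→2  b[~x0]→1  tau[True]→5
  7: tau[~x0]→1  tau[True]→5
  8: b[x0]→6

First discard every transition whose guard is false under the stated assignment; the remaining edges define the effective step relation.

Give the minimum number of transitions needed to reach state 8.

BFS to 8:
  Layer 0: {0}
  Layer 1: {7}
  Layer 2: {5}
  Layer 3: {4,8}
first hit 8 at d=3 via a·tau·a

Answer: 3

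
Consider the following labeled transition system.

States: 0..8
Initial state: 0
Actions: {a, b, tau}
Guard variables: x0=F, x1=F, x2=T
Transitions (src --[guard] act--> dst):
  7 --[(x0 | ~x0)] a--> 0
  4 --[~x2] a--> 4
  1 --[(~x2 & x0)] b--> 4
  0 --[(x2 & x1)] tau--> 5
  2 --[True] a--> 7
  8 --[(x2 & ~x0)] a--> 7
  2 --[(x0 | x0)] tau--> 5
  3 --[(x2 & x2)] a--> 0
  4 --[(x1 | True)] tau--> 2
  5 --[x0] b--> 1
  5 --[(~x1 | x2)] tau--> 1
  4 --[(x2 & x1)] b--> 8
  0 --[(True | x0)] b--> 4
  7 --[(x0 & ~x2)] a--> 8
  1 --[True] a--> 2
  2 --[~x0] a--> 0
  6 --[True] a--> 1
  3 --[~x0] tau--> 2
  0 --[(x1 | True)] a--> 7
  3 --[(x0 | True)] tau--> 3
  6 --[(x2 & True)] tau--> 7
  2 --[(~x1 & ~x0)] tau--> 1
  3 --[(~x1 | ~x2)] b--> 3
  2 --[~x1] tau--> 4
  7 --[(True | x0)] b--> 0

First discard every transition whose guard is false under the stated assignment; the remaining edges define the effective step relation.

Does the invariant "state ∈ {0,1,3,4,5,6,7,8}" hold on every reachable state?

Answer: INVARIANT VIOLATED at state 2

Analysis:
Safe = {0,1,3,4,5,6,7,8}
R = {0,1,2,4,7}
  0: ✓
  1: ✓
  2: ✗ unsafe
  4: ✓
  7: ✓
witness against invariant: b·tau → 2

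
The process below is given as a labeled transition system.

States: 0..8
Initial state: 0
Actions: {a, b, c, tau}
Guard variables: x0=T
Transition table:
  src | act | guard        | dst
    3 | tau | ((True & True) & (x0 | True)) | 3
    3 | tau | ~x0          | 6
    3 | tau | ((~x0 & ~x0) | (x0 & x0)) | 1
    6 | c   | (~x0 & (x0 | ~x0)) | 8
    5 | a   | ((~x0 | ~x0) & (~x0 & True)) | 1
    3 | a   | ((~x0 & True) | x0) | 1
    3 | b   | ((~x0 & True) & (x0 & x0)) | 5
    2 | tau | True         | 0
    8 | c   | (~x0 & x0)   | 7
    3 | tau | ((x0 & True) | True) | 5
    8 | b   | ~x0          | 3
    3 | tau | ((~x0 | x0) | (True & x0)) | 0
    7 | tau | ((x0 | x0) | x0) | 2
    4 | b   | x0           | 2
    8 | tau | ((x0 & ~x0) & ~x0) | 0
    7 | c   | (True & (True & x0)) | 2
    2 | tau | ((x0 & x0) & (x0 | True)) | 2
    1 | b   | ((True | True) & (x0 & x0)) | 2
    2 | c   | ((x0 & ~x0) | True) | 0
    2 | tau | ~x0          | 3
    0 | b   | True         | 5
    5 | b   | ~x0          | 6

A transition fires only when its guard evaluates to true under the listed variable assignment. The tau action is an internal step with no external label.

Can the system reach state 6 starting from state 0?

After dropping false guards: 13 live edges.
Layer 0: {0}
Layer 1: {5}  cumulative {0,5}
Reach set: {0,5}

Answer: UNREACHABLE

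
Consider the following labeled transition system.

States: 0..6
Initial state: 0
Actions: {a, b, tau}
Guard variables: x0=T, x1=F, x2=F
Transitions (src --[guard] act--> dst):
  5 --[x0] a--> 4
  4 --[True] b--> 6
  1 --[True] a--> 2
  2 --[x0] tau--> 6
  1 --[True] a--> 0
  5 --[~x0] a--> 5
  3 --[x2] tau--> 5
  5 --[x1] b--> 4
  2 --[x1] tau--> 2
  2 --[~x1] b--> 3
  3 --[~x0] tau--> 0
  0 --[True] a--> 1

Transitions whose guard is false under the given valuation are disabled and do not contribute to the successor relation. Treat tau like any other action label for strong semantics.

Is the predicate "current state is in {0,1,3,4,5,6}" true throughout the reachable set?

Answer: INVARIANT VIOLATED at state 2

Analysis:
Inv-set: {0,1,3,4,5,6}
Reach set: {0,1,2,3,6}
  0: ok
  1: ok
  2: VIOLATES
  3: ok
  6: ok
counterexample path to 2: a·a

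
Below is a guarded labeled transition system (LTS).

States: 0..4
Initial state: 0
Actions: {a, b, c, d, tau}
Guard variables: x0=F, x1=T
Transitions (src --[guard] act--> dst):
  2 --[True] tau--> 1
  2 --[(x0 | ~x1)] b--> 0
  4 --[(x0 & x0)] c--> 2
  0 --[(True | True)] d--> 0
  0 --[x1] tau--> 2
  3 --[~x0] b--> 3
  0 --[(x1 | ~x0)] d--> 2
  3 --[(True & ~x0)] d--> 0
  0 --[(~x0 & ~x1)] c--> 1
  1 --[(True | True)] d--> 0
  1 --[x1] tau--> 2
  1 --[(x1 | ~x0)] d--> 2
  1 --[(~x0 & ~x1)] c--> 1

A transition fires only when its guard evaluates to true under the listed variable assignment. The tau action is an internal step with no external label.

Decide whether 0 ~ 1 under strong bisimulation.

Answer: BISIMILAR

Working:
Refine partition for ~:
  round 0: {{0,1,2,3,4}}
  round 1: {{0,1},{2},{3},{4}}
stable after 2 split(s): 4 block(s)
class of 0: {0,1}; class of 1: {0,1}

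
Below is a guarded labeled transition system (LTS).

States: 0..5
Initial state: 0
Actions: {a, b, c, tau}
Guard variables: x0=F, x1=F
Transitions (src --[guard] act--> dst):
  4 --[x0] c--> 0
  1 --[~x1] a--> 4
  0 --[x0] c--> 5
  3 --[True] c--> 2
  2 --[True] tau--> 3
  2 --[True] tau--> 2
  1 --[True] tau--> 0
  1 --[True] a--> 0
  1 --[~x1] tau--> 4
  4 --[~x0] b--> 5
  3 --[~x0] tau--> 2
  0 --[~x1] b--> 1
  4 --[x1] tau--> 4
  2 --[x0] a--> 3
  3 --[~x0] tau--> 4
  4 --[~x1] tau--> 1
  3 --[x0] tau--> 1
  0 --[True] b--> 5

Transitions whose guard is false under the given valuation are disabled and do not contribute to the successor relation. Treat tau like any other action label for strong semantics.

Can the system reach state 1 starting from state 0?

Guard filter leaves 13 enabled edge(s).
depth 0: {0}
depth 1: {1,5}  total {0,1,5}
depth 2: {4}  total {0,1,4,5}
Reach set: {0,1,4,5}
trace reaching 1: b

Answer: REACHABLE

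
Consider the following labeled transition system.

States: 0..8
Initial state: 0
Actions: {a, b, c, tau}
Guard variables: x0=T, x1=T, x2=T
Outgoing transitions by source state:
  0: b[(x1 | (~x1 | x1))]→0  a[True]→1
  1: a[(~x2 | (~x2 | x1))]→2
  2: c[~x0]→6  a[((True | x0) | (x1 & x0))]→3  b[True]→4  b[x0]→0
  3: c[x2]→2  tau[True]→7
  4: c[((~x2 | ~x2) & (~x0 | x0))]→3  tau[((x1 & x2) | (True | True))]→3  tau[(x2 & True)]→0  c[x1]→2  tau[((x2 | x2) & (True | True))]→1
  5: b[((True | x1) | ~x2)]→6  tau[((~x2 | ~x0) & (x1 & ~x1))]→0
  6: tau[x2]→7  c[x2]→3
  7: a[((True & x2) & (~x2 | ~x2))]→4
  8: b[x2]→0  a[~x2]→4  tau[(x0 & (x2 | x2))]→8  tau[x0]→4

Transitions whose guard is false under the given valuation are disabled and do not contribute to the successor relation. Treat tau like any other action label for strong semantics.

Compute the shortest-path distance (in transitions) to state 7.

Answer: 4

Analysis:
Layered search for 7:
  Layer 0: {0}
  Layer 1: {1}
  Layer 2: {2}
  Layer 3: {3,4}
  Layer 4: {7}
depth(7)=4, e.g. a·a·a·tau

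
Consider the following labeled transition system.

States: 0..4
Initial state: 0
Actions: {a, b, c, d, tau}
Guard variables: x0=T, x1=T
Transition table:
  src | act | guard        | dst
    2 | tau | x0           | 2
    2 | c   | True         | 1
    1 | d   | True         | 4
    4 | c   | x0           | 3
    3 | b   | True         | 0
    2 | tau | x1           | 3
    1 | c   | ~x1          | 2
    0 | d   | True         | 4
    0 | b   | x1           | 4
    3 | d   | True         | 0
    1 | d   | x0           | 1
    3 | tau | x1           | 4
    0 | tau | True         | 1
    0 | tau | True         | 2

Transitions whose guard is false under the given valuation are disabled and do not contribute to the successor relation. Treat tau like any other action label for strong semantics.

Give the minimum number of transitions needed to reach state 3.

Layered search for 3:
  L0 = {0}
  L1 = {1,2,4}
  L2 = {3}
depth(3)=2, e.g. b·c

Answer: 2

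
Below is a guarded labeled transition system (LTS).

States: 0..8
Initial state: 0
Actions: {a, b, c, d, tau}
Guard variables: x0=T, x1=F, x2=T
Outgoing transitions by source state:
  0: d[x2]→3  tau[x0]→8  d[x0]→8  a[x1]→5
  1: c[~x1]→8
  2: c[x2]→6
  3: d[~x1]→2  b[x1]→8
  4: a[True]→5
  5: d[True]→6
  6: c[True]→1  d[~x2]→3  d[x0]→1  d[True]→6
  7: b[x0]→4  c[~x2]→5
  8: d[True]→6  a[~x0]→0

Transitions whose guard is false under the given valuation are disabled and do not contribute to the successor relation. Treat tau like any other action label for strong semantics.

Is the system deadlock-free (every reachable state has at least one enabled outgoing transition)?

Reachable = {0,1,2,3,6,8}
  0: d→3  d→8  tau→8  [3 out]
  1: c→8  [1 out]
  2: c→6  [1 out]
  3: d→2  [1 out]
  6: c→1  d→1  d→6  [3 out]
  8: d→6  [1 out]

Answer: DEADLOCK-FREE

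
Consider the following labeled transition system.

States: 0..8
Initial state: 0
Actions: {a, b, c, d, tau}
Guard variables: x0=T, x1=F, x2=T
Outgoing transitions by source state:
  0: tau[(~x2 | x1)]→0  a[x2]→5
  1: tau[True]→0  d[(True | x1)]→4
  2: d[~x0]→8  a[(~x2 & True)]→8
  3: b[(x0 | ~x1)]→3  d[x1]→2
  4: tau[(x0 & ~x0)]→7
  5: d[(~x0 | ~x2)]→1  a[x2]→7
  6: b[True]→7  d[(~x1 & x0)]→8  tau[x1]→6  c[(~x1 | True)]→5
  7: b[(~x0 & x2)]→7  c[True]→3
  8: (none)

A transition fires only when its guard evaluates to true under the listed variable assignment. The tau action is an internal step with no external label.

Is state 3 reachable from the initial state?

Answer: REACHABLE

Analysis:
After dropping false guards: 9 live edges.
depth 0: {0}
depth 1: {5}  cumulative {0,5}
depth 2: {7}  cumulative {0,5,7}
depth 3: {3}  cumulative {0,3,5,7}
Reachable = {0,3,5,7}
trace reaching 3: a·a·c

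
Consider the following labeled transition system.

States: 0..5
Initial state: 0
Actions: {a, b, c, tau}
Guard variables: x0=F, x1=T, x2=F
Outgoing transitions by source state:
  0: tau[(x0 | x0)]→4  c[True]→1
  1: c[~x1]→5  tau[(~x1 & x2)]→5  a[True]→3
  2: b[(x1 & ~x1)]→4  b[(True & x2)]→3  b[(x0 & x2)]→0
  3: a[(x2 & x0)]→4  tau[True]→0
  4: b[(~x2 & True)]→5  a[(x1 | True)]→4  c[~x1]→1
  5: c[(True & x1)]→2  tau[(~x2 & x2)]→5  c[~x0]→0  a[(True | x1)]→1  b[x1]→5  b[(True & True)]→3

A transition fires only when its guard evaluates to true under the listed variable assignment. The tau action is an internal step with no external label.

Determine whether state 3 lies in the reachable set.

10 transition(s) survive guard evaluation.
depth 0: {0}
depth 1: {1}  cumulative {0,1}
depth 2: {3}  cumulative {0,1,3}
Reachable = {0,1,3}
trace reaching 3: c·a

Answer: REACHABLE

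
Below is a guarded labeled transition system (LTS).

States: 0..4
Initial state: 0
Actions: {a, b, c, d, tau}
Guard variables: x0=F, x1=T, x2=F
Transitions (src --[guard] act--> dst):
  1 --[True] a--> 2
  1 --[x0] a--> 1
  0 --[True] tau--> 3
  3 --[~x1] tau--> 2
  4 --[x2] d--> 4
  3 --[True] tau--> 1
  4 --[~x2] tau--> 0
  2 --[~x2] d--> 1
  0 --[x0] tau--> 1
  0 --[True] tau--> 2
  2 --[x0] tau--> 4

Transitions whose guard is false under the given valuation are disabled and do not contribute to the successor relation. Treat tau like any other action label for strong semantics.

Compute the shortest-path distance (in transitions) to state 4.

Answer: UNREACHABLE

Trace:
Breadth-first toward 4:
  L0 = {0}
  L1 = {2,3}
  L2 = {1}
4 never appears.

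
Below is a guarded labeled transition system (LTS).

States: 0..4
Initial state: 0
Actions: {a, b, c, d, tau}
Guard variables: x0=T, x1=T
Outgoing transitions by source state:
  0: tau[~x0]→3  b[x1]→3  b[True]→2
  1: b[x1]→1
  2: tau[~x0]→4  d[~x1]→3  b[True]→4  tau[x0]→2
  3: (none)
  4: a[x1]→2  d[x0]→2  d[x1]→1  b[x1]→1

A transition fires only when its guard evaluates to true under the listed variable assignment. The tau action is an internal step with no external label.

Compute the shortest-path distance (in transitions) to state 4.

Layered search for 4:
  Layer 0: {0}
  Layer 1: {2,3}
  Layer 2: {4}
4 enters at depth 2; path b·b

Answer: 2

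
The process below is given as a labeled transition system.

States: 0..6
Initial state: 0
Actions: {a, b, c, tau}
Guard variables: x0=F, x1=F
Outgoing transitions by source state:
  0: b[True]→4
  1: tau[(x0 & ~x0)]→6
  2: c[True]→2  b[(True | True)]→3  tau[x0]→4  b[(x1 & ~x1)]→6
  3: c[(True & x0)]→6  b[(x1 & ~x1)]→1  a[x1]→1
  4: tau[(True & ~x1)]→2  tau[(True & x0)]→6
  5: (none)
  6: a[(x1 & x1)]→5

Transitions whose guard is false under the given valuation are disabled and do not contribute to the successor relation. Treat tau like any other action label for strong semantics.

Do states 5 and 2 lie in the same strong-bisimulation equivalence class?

Compute ~ classes (split until stable):
  π0 = {{0,1,2,3,4,5,6}}
  π1 = {{0},{1,3,5,6},{2},{4}}
Fixed point at round 2; 4 class(es).
5∈{1,3,5,6}, 2∈{2}

Answer: NOT BISIMILAR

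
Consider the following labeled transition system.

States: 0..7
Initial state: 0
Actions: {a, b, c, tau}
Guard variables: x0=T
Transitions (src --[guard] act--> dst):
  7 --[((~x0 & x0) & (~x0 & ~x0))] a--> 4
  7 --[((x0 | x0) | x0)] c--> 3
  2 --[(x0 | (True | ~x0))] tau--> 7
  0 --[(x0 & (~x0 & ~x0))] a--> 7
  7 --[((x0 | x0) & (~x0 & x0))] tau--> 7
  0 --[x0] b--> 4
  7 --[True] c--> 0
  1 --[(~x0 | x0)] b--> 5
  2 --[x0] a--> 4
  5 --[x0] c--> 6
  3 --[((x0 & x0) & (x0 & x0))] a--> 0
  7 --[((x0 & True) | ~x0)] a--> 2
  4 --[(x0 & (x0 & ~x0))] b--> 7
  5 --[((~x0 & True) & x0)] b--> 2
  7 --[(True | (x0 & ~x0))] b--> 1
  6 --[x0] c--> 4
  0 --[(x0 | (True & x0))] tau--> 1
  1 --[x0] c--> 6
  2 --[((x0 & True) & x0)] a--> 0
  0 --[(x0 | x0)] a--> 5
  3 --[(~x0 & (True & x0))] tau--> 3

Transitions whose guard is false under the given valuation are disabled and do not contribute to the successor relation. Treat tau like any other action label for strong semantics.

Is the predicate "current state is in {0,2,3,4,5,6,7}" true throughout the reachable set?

Answer: INVARIANT VIOLATED at state 1

Analysis:
Inv-set: {0,2,3,4,5,6,7}
Reachable = {0,1,4,5,6}
  0: ✓
  1: outside
  4: ✓
  5: ✓
  6: ✓
reach 1 via tau — violates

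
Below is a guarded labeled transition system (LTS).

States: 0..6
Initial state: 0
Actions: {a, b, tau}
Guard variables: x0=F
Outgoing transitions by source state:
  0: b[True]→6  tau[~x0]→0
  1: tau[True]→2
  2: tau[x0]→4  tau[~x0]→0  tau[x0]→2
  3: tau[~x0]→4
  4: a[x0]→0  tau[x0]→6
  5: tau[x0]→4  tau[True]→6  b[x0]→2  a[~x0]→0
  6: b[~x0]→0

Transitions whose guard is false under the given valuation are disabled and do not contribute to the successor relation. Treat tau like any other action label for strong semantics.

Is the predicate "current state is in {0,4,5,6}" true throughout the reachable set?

Inv-set: {0,4,5,6}
Reachable = {0,6}
  0: ✓
  6: ✓

Answer: INVARIANT HOLDS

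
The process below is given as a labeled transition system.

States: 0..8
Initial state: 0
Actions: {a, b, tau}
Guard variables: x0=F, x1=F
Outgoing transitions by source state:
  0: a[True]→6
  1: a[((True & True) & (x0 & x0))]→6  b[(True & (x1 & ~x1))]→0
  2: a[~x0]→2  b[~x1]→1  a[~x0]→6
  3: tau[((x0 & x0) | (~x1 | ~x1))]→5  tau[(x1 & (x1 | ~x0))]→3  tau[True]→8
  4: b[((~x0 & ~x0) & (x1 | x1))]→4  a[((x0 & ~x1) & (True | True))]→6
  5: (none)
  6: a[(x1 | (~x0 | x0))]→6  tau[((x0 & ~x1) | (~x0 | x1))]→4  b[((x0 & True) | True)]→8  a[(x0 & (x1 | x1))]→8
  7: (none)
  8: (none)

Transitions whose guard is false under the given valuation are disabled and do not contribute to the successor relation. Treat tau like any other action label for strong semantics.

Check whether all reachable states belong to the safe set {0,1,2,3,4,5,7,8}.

Answer: INVARIANT VIOLATED at state 6

Working:
Allowed set {0,1,2,3,4,5,7,8}
Reachable = {0,4,6,8}
  0: safe
  4: safe
  6: ✗ unsafe
  8: safe
counterexample path to 6: a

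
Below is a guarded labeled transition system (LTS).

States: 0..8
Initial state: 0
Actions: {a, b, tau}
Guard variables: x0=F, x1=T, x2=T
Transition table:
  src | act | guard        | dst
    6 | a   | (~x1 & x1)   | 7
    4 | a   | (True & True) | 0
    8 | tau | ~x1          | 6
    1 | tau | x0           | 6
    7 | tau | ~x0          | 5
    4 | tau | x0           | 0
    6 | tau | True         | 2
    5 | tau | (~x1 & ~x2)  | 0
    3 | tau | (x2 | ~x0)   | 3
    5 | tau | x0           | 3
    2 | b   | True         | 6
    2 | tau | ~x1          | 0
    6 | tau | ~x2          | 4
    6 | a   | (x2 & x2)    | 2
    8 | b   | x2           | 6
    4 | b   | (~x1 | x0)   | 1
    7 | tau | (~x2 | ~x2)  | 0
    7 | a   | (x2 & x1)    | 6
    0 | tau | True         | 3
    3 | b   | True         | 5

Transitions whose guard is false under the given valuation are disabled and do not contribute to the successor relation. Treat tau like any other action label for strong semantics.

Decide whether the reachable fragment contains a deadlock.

Answer: DEADLOCK at state 5

Trace:
Reach set: {0,3,5}
  0: tau→3  [1 out]
  3: b→5  tau→3  [2 out]
  5: ∅  [deadlock]
Path to 5: tau·b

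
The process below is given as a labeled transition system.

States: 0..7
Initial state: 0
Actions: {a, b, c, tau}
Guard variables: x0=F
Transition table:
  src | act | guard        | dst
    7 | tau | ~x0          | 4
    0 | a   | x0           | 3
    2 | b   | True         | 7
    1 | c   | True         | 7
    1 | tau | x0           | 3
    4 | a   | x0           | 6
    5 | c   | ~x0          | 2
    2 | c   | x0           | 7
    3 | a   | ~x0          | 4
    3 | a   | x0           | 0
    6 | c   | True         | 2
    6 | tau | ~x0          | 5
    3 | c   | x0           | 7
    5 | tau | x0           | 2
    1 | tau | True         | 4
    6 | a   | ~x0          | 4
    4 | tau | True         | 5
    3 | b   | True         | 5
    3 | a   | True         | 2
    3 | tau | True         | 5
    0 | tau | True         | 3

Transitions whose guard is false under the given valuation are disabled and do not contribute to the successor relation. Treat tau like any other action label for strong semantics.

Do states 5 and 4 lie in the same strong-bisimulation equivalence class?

Answer: NOT BISIMILAR

Analysis:
Compute ~ classes (split until stable):
  P[0] = {{0,1,2,3,4,5,6,7}}
  P[1] = {{0,4,7},{1},{2},{3},{5},{6}}
  P[2] = {{0},{1},{2},{3},{4},{5},{6},{7}}
stable after 3 split(s): 8 block(s)
class of 5: {5}; class of 4: {4}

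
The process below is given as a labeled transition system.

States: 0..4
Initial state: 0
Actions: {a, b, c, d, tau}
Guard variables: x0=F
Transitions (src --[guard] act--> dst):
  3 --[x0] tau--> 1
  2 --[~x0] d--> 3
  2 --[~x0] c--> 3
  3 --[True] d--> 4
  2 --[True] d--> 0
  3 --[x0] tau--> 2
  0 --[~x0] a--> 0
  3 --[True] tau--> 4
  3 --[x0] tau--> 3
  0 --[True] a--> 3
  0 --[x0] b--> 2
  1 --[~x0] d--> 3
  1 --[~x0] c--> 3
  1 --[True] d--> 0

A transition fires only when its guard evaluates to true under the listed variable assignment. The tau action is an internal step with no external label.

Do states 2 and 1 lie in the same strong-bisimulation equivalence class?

Bisimulation quotient by refinement:
  P[0] = {{0,1,2,3,4}}
  P[1] = {{0},{1,2},{3},{4}}
Fixed point at round 2; 4 class(es).
2∈{1,2}, 1∈{1,2}

Answer: BISIMILAR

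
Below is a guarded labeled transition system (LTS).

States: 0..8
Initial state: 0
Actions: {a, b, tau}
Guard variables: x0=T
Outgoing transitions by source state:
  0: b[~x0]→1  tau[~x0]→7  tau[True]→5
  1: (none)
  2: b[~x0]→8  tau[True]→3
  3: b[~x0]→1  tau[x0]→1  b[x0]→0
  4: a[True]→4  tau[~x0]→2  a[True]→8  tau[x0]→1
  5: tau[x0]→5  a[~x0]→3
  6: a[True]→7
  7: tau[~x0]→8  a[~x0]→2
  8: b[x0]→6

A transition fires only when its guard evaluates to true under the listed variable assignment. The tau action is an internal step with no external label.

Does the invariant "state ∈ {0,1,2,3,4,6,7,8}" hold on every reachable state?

Inv-set: {0,1,2,3,4,6,7,8}
R = {0,5}
  0: ok
  5: outside
witness against invariant: tau → 5

Answer: INVARIANT VIOLATED at state 5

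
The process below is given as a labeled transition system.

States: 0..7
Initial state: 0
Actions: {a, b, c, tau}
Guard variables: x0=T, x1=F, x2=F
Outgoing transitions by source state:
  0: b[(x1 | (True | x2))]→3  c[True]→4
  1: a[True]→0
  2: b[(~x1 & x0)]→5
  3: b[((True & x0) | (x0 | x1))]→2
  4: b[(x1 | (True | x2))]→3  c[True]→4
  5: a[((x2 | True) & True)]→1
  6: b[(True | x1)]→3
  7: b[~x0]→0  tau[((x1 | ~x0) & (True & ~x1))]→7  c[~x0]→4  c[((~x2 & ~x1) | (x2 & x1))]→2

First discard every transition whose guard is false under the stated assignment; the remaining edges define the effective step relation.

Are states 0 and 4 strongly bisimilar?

Answer: BISIMILAR

Trace:
Bisimulation quotient by refinement:
  round 0: {{0,1,2,3,4,5,6,7}}
  round 1: {{0,4},{1,5},{2,3,6},{7}}
  round 2: {{0,4},{1},{2},{3,6},{5},{7}}
  round 3: {{0,4},{1},{2},{3},{5},{6},{7}}
stable after 4 split(s): 7 block(s)
[0]={0,4}  [4]={0,4}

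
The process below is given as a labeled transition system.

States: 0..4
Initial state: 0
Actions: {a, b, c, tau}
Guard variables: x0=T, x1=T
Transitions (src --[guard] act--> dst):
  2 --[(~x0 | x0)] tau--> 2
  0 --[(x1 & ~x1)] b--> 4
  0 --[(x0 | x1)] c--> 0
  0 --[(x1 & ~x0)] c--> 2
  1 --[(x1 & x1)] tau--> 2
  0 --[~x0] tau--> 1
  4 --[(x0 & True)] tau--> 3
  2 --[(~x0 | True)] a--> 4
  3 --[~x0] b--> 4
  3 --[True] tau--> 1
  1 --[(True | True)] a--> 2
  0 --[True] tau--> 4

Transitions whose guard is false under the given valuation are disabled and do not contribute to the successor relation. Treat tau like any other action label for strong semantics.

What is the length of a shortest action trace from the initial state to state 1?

Answer: 3

Trace:
Layered search for 1:
  L0 = {0}
  L1 = {4}
  L2 = {3}
  L3 = {1}
1 enters at depth 3; path tau·tau·tau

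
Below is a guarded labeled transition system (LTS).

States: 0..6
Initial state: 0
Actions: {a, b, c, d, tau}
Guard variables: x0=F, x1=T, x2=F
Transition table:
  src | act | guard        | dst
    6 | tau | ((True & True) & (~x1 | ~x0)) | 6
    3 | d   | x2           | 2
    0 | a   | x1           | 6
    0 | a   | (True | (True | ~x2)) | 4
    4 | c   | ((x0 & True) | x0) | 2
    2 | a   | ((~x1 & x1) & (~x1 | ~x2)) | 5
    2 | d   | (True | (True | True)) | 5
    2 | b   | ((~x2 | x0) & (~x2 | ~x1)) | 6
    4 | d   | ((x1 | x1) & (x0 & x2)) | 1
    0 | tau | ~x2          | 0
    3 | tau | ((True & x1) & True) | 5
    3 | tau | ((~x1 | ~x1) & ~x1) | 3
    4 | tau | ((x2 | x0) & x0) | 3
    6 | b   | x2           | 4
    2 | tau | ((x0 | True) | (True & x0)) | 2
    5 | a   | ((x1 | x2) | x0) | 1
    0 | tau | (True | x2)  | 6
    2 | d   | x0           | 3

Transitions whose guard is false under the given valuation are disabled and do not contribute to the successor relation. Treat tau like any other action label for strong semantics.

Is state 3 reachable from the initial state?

Answer: UNREACHABLE

Working:
10 transition(s) survive guard evaluation.
Layer 0: {0}
Layer 1: {4,6}  now seen {0,4,6}
R = {0,4,6}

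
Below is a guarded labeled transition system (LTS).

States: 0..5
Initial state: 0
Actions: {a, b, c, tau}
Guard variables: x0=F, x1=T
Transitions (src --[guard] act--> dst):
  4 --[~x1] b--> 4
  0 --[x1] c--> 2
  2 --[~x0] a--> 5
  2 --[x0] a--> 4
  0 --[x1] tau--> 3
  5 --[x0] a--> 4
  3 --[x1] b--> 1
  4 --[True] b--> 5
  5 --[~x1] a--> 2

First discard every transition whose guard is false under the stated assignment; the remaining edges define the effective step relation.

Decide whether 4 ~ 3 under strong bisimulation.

Bisimulation quotient by refinement:
  π0 = {{0,1,2,3,4,5}}
  π1 = {{0},{1,5},{2},{3,4}}
Fixed point at round 2; 4 class(es).
class of 4: {3,4}; class of 3: {3,4}

Answer: BISIMILAR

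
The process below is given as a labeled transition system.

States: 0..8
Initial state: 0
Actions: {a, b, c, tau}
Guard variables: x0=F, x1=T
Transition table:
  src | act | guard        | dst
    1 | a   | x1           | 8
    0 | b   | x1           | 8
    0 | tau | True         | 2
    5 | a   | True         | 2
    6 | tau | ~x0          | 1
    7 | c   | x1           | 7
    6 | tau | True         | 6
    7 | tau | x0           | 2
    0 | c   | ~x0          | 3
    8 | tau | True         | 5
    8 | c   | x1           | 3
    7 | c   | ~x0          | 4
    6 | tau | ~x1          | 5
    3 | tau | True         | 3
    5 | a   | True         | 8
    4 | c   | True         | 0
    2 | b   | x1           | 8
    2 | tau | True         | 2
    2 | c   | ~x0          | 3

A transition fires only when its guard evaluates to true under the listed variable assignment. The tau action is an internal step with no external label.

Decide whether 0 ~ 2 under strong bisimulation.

Answer: BISIMILAR

Working:
Bisimulation quotient by refinement:
  round 0: {{0,1,2,3,4,5,6,7,8}}
  round 1: {{0,2},{1,5},{3,6},{4,7},{8}}
  round 2: {{0,2},{1},{3},{4},{5},{6},{7},{8}}
Fixed point at round 3; 8 class(es).
0∈{0,2}, 2∈{0,2}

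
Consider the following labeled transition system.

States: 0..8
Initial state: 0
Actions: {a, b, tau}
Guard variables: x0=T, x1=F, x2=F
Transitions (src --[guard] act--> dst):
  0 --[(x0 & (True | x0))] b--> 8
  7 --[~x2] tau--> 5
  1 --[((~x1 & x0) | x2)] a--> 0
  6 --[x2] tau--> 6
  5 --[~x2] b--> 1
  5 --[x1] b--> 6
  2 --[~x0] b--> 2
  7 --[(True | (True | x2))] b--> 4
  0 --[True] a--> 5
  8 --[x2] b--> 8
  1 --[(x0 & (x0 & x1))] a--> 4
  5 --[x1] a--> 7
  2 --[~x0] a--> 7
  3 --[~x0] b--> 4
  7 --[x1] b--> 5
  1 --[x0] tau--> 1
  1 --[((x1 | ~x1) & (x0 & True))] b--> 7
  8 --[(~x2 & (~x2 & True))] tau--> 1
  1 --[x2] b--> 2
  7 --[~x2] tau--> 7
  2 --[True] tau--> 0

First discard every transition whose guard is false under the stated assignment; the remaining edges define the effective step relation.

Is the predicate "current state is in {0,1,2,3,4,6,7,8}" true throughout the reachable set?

Answer: INVARIANT VIOLATED at state 5

Analysis:
Safe = {0,1,2,3,4,6,7,8}
Reach set: {0,1,4,5,7,8}
  0: ok
  1: ok
  4: ok
  5: VIOLATES
  7: ok
  8: ok
counterexample path to 5: a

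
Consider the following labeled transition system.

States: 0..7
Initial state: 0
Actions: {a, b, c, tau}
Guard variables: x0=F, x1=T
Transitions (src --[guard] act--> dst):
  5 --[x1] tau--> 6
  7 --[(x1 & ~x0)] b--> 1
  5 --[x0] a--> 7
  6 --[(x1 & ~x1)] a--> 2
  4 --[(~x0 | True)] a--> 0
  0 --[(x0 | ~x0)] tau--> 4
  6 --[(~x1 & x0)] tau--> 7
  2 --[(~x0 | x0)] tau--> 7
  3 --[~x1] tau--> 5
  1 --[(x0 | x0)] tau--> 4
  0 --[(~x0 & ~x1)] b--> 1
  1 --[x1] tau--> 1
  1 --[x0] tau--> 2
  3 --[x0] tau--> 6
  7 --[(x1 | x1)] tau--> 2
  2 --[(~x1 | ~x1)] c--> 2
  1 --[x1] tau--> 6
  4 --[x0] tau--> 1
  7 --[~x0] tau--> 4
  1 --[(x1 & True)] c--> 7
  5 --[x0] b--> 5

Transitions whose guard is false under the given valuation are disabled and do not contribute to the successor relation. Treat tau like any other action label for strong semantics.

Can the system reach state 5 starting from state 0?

10 transition(s) survive guard evaluation.
L0 = {0}
L1 = {4}  cumulative {0,4}
Reach set: {0,4}

Answer: UNREACHABLE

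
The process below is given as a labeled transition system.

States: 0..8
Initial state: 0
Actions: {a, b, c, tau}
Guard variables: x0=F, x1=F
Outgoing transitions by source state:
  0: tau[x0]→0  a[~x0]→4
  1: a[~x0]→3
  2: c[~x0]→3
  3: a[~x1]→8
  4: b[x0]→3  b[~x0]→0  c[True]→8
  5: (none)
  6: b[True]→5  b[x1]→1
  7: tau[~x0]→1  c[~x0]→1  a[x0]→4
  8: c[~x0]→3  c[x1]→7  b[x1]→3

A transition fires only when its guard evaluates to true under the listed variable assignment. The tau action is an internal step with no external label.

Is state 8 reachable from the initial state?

Guard filter leaves 10 enabled edge(s).
L0 = {0}
L1 = {4}  now seen {0,4}
L2 = {8}  now seen {0,4,8}
L3 = {3}  now seen {0,3,4,8}
Reach set: {0,3,4,8}
witness 8: a·c

Answer: REACHABLE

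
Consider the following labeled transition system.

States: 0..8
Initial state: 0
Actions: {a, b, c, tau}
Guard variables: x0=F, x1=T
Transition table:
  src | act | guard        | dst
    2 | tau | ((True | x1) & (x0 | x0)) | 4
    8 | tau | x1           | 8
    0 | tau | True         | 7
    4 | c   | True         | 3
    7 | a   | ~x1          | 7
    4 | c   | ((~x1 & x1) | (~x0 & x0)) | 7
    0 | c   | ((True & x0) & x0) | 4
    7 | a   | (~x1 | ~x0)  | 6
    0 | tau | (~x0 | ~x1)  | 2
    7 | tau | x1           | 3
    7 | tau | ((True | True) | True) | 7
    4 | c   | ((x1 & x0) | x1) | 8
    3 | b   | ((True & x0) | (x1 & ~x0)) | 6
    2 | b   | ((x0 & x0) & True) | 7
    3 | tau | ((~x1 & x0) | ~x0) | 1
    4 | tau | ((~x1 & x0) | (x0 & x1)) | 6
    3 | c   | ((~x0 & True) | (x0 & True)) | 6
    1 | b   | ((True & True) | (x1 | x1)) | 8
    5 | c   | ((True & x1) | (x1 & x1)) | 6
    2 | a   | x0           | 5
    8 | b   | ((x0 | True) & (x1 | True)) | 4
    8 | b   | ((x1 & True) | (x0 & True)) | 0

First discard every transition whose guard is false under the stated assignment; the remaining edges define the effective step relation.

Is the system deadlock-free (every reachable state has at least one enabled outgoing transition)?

Reachable = {0,1,2,3,4,6,7,8}
  0: tau→2  tau→7  [2 exit(s)]
  1: b→8  [1 exit(s)]
  2: ∅  [STUCK]
  3: b→6  c→6  tau→1  [3 exit(s)]
  4: c→3  c→8  [2 exit(s)]
  6: ∅  [STUCK]
  7: a→6  tau→3  tau→7  [3 exit(s)]
  8: b→0  b→4  tau→8  [3 exit(s)]
trace reaching 2: tau

Answer: DEADLOCK at state 2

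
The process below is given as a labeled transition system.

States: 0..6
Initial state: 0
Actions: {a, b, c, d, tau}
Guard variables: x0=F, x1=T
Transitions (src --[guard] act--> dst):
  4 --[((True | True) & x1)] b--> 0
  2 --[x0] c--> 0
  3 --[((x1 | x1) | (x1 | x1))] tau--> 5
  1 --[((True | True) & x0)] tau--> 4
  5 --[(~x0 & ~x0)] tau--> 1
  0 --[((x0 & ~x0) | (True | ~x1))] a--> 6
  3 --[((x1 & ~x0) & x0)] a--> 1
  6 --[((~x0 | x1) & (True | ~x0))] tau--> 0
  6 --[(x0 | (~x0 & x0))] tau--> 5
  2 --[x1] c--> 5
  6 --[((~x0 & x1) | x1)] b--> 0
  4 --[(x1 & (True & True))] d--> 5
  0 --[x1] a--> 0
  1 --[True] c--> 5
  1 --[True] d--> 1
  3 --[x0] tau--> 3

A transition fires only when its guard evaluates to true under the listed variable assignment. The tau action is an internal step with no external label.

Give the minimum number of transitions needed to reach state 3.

Answer: UNREACHABLE

Trace:
Layered search for 3:
  depth 0: {0}
  depth 1: {6}
3 never appears.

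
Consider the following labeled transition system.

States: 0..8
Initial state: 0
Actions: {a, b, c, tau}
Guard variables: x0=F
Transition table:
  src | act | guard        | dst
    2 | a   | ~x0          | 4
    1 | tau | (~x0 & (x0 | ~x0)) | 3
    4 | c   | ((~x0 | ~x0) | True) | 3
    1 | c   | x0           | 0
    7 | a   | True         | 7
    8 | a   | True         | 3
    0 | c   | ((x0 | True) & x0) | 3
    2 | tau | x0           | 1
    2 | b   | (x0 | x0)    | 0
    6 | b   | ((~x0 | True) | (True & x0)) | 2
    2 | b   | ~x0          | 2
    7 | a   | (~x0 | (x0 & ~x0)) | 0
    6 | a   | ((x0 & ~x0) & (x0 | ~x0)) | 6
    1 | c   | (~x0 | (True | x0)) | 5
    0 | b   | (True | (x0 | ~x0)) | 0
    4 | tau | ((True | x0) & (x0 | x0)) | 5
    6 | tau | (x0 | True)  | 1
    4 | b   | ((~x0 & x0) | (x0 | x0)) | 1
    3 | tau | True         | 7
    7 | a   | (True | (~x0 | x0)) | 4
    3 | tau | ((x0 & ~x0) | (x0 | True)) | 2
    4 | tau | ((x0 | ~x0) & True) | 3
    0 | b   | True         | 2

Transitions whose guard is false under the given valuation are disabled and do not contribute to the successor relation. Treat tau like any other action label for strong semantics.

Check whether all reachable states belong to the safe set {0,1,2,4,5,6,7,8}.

Answer: INVARIANT VIOLATED at state 3

Working:
Inv-set: {0,1,2,4,5,6,7,8}
Reach set: {0,2,3,4,7}
  0: safe
  2: safe
  3: VIOLATES
  4: safe
  7: safe
reach 3 via b·a·c — violates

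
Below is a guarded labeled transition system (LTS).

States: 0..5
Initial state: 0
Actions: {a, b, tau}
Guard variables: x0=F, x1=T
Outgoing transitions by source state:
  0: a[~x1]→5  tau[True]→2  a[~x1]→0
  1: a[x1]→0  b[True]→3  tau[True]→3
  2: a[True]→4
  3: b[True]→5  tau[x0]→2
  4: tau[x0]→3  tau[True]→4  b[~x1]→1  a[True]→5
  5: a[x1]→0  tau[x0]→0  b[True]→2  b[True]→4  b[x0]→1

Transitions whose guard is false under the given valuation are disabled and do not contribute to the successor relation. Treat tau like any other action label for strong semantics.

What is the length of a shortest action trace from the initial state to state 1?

BFS to 1:
  depth 0: {0}
  depth 1: {2}
  depth 2: {4}
  depth 3: {5}
1 never appears.

Answer: UNREACHABLE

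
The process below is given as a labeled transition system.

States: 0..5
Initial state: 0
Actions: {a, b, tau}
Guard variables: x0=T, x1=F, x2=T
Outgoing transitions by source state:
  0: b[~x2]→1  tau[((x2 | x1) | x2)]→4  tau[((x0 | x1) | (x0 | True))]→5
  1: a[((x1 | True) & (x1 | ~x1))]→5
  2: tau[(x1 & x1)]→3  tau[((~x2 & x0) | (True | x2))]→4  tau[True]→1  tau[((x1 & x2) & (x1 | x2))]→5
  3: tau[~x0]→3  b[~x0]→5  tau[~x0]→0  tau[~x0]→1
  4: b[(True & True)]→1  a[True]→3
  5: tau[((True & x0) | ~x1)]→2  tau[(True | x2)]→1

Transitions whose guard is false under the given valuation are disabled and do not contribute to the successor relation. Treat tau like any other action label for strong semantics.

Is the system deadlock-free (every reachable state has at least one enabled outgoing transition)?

Answer: DEADLOCK at state 3

Trace:
Reachable = {0,1,2,3,4,5}
  0: tau→4  tau→5  [deg 2]
  1: a→5  [deg 1]
  2: tau→1  tau→4  [deg 2]
  3: ∅  [STUCK]
  4: a→3  b→1  [deg 2]
  5: tau→1  tau→2  [deg 2]
Path to 3: tau·a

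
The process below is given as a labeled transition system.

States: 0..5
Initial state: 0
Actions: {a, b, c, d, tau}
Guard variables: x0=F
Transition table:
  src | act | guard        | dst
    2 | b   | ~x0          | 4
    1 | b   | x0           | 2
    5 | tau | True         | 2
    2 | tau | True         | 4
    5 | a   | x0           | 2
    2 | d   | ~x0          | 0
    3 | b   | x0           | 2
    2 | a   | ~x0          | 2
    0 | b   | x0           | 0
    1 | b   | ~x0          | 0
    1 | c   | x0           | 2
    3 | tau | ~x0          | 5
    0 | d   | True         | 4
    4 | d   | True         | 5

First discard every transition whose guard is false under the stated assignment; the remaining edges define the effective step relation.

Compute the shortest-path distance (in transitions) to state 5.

BFS to 5:
  depth 0: {0}
  depth 1: {4}
  depth 2: {5}
first hit 5 at d=2 via d·d

Answer: 2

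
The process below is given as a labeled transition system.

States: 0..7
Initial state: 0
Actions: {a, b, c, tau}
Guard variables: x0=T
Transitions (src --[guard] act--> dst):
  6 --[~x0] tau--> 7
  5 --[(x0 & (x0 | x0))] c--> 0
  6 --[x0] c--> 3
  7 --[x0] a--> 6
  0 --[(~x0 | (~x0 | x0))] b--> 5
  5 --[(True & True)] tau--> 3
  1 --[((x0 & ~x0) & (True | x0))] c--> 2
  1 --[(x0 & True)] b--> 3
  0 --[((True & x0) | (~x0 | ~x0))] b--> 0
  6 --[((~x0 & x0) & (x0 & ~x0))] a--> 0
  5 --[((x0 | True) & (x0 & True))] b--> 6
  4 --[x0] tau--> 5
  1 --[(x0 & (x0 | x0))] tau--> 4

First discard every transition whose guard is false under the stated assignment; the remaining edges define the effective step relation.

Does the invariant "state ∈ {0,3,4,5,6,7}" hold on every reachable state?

Allowed set {0,3,4,5,6,7}
Reachable = {0,3,5,6}
  0: ok
  3: ok
  5: ok
  6: ok

Answer: INVARIANT HOLDS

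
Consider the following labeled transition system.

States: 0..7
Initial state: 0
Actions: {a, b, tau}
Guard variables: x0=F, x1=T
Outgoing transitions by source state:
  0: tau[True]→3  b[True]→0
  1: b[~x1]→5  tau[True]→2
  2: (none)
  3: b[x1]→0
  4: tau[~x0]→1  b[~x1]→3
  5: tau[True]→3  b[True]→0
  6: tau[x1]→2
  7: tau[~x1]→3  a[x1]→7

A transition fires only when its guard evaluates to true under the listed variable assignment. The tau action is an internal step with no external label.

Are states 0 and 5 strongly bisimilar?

Answer: BISIMILAR

Working:
Refine partition for ~:
  P[0] = {{0,1,2,3,4,5,6,7}}
  P[1] = {{0,5},{1,4,6},{2},{3},{7}}
  P[2] = {{0,5},{1,6},{2},{3},{4},{7}}
Fixed point at round 3; 6 class(es).
[0]={0,5}  [5]={0,5}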